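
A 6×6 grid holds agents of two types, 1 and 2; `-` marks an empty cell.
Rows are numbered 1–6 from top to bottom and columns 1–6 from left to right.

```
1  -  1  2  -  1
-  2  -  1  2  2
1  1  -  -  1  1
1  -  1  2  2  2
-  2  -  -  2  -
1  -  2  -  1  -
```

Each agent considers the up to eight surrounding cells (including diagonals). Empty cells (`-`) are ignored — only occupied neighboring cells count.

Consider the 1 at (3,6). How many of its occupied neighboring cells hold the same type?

1

Occupied neighbors of (3,6): (2,5)=2, (2,6)=2, (3,5)=1, (4,5)=2, (4,6)=2.
Same type (1): 1 of 5.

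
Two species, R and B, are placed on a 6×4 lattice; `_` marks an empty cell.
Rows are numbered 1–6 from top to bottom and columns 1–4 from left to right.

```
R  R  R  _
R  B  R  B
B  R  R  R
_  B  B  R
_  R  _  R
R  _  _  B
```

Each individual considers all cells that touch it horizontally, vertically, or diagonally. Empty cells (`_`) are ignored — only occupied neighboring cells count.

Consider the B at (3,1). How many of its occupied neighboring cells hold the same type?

Occupied neighbors of (3,1): (2,1)=R, (2,2)=B, (3,2)=R, (4,2)=B.
Same type (B): 2 of 4.

2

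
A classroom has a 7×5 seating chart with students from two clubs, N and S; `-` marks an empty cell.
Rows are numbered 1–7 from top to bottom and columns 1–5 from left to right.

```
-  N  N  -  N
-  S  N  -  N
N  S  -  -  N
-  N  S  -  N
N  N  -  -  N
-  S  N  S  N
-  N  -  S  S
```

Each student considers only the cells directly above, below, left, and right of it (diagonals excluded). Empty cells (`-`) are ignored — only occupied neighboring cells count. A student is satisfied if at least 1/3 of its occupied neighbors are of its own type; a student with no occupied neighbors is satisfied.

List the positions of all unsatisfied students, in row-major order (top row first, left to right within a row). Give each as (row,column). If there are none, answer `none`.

(1,2)N 1/2 ✓
(1,3)N 2/2 ✓
(1,5)N 1/1 ✓
(2,2)S 1/3 ✓
(2,3)N 1/2 ✓
(2,5)N 2/2 ✓
(3,1)N 0/1 ✗
(3,2)S 1/3 ✓
(3,5)N 2/2 ✓
(4,2)N 1/3 ✓
(4,3)S 0/1 ✗
(4,5)N 2/2 ✓
(5,1)N 1/1 ✓
(5,2)N 2/3 ✓
(5,5)N 2/2 ✓
(6,2)S 0/3 ✗
(6,3)N 0/2 ✗
(6,4)S 1/3 ✓
(6,5)N 1/3 ✓
(7,2)N 0/1 ✗
(7,4)S 2/2 ✓
(7,5)S 1/2 ✓

(3,1), (4,3), (6,2), (6,3), (7,2)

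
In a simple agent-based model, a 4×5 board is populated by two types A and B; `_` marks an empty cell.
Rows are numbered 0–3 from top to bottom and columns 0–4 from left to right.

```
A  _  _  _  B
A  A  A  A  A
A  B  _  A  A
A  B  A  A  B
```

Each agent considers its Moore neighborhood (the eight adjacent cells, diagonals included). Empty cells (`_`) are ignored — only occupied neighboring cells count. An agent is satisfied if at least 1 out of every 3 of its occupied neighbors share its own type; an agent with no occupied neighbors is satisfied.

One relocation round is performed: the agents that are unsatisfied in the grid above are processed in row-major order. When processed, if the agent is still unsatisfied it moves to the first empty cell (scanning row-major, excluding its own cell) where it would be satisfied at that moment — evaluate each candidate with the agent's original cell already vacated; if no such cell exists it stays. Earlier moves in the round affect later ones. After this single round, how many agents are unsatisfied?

Initially unsatisfied (in order): (0,4), (2,1), (3,1), (3,4).
  (0,4): no empty cell satisfies it; stays.
  (2,1): no empty cell satisfies it; stays.
  (3,1): no empty cell satisfies it; stays.
  (3,4): no empty cell satisfies it; stays.
Resulting grid:
A _ _ _ B
A A A A A
A B _ A A
A B A A B
Unsatisfied now: (0,4), (2,1), (3,1), (3,4).

4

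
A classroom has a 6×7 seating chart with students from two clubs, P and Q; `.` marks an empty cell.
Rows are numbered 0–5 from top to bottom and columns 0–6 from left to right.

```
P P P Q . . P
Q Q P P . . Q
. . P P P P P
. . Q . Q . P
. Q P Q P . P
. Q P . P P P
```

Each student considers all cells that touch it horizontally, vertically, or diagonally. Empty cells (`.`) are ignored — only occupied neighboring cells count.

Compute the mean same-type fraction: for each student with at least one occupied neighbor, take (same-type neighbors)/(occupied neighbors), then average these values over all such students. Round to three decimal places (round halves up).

0.509

Row 0: (0,0)P 1/3 · (0,1)P 3/5 · (0,2)P 3/5 · (0,3)Q 0/3 · (0,6)P 0/1
Row 1: (1,0)Q 1/3 · (1,1)Q 1/6 · (1,2)P 5/7 · (1,3)P 5/6 · (1,6)Q 0/3
Row 2: (2,2)P 3/5 · (2,3)P 4/6 · (2,4)P 3/4 · (2,5)P 3/5 · (2,6)P 2/3
Row 3: (3,2)Q 2/5 · (3,4)Q 1/5 · (3,6)P 3/3
Row 4: (4,1)Q 2/4 · (4,2)P 1/5 · (4,3)Q 2/6 · (4,4)P 2/4 · (4,6)P 3/3
Row 5: (5,1)Q 1/3 · (5,2)P 1/4 · (5,4)P 2/3 · (5,5)P 4/4 · (5,6)P 2/2
Sum over 28 students: 1/3 + 3/5 + 3/5 + 0/3 + 0/1 + 1/3 + 1/6 + 5/7 + 5/6 + 0/3 + 3/5 + 4/6 + 3/4 + 3/5 + 2/3 + 2/5 + 1/5 + 3/3 + 2/4 + 1/5 + 2/6 + 2/4 + 3/3 + 1/3 + 1/4 + 2/3 + 4/4 + 2/2 = 1496/105; mean = 1496/105 ÷ 28 = 374/735 = 0.508843… → 0.509.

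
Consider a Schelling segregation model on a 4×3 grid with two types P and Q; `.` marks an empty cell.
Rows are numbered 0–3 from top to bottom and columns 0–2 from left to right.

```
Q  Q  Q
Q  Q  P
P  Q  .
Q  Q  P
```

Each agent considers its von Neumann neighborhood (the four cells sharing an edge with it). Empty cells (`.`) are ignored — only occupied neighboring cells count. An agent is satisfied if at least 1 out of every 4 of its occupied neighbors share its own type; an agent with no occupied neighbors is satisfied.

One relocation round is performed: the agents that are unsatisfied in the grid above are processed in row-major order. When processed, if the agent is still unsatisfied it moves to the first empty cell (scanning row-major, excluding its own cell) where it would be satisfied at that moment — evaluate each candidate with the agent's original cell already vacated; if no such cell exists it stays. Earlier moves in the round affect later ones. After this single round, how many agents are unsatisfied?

Initially unsatisfied (in order): (1,2), (2,0), (3,2).
  (1,2) → (2,2).
  (2,0) → (1,2).
  (3,2): now satisfied by earlier moves; stays.
Resulting grid:
Q Q Q
Q Q P
. Q P
Q Q P
All satisfied now.

0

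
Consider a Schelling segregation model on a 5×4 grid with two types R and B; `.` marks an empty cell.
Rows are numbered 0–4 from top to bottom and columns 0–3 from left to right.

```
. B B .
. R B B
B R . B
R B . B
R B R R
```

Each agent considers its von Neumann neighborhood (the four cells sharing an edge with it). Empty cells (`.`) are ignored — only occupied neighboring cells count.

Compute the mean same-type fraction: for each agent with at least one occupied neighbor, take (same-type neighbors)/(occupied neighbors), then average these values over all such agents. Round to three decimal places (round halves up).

0.522

Row 0: (0,1)B 1/2 · (0,2)B 2/2
Row 1: (1,1)R 1/3 · (1,2)B 2/3 · (1,3)B 2/2
Row 2: (2,0)B 0/2 · (2,1)R 1/3 · (2,3)B 2/2
Row 3: (3,0)R 1/3 · (3,1)B 1/3 · (3,3)B 1/2
Row 4: (4,0)R 1/2 · (4,1)B 1/3 · (4,2)R 1/2 · (4,3)R 1/2
Sum over 15 agents: 1/2 + 2/2 + 1/3 + 2/3 + 2/2 + 0/2 + 1/3 + 2/2 + 1/3 + 1/3 + 1/2 + 1/2 + 1/3 + 1/2 + 1/2 = 47/6; mean = 47/6 ÷ 15 = 47/90 = 0.522222… → 0.522.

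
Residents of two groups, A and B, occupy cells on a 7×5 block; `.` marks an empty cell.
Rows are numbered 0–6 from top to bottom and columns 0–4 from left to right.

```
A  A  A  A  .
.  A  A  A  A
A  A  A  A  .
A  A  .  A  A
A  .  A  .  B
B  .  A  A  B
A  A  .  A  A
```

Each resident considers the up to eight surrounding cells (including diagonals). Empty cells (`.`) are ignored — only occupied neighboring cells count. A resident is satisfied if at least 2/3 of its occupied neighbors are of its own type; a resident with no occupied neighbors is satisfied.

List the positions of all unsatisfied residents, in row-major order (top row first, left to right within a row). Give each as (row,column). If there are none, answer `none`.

(4,4), (5,0), (5,4), (6,0)

(0,0)A 2/2 satisfied
(0,1)A 4/4 satisfied
(0,2)A 5/5 satisfied
(0,3)A 4/4 satisfied
(1,1)A 7/7 satisfied
(1,2)A 8/8 satisfied
(1,3)A 6/6 satisfied
(1,4)A 3/3 satisfied
(2,0)A 4/4 satisfied
(2,1)A 6/6 satisfied
(2,2)A 7/7 satisfied
(2,3)A 6/6 satisfied
(3,0)A 4/4 satisfied
(3,1)A 6/6 satisfied
(3,3)A 4/5 satisfied
(3,4)A 2/3 satisfied
(4,0)A 2/3 satisfied
(4,2)A 4/4 satisfied
(4,4)B 1/4 not
(5,0)B 0/3 not
(5,2)A 4/4 satisfied
(5,3)A 4/6 satisfied
(5,4)B 1/4 not
(6,0)A 1/2 not
(6,1)A 2/3 satisfied
(6,3)A 3/4 satisfied
(6,4)A 2/3 satisfied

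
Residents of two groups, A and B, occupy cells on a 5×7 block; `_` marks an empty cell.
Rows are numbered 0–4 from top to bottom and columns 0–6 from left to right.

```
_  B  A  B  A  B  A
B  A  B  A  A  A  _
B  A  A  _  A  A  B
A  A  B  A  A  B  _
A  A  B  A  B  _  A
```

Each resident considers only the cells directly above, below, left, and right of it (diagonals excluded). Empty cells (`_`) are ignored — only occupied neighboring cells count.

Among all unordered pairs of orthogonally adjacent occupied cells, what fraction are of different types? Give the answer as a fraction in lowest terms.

Scan each occupied cell's neighbors to the right and below so each pair is counted once.
Row 0: B(0,1)–A(0,2)≠ B(0,1)–A(1,1)≠ A(0,2)–B(0,3)≠ A(0,2)–B(1,2)≠ B(0,3)–A(0,4)≠ B(0,3)–A(1,3)≠ A(0,4)–B(0,5)≠ A(0,4)–A(1,4)= B(0,5)–A(0,6)≠ B(0,5)–A(1,5)≠  → 9/10 unlike.
Row 1: B(1,0)–A(1,1)≠ B(1,0)–B(2,0)= A(1,1)–B(1,2)≠ A(1,1)–A(2,1)= B(1,2)–A(1,3)≠ B(1,2)–A(2,2)≠ A(1,3)–A(1,4)= A(1,4)–A(1,5)= A(1,4)–A(2,4)= A(1,5)–A(2,5)=  → 4/10 unlike.
Row 2: B(2,0)–A(2,1)≠ B(2,0)–A(3,0)≠ A(2,1)–A(2,2)= A(2,1)–A(3,1)= A(2,2)–B(3,2)≠ A(2,4)–A(2,5)= A(2,4)–A(3,4)= A(2,5)–B(2,6)≠ A(2,5)–B(3,5)≠  → 5/9 unlike.
Row 3: A(3,0)–A(3,1)= A(3,0)–A(4,0)= A(3,1)–B(3,2)≠ A(3,1)–A(4,1)= B(3,2)–A(3,3)≠ B(3,2)–B(4,2)= A(3,3)–A(3,4)= A(3,3)–A(4,3)= A(3,4)–B(3,5)≠ A(3,4)–B(4,4)≠  → 4/10 unlike.
Row 4: A(4,0)–A(4,1)= A(4,1)–B(4,2)≠ B(4,2)–A(4,3)≠ A(4,3)–B(4,4)≠  → 3/4 unlike.
Total adjacent occupied pairs: 43; unlike-type pairs: 25.
25/43 is already in lowest terms.

25/43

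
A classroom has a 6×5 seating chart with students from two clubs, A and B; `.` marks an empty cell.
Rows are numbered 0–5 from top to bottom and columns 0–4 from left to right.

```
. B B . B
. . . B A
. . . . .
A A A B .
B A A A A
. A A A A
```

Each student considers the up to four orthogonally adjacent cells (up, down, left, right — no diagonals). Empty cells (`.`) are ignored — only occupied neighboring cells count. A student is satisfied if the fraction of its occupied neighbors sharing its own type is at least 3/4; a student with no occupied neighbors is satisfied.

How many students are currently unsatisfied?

7

Row 0: (0,1)B 1/1 satisfied · (0,2)B 1/1 satisfied · (0,4)B 0/1 not
Row 1: (1,3)B 0/1 not · (1,4)A 0/2 not
Row 3: (3,0)A 1/2 not · (3,1)A 3/3 satisfied · (3,2)A 2/3 not · (3,3)B 0/2 not
Row 4: (4,0)B 0/2 not · (4,1)A 3/4 satisfied · (4,2)A 4/4 satisfied · (4,3)A 3/4 satisfied · (4,4)A 2/2 satisfied
Row 5: (5,1)A 2/2 satisfied · (5,2)A 3/3 satisfied · (5,3)A 3/3 satisfied · (5,4)A 2/2 satisfied
Unsatisfied: (0,4), (1,3), (1,4), (3,0), (3,2), (3,3), (4,0) — 7 in total.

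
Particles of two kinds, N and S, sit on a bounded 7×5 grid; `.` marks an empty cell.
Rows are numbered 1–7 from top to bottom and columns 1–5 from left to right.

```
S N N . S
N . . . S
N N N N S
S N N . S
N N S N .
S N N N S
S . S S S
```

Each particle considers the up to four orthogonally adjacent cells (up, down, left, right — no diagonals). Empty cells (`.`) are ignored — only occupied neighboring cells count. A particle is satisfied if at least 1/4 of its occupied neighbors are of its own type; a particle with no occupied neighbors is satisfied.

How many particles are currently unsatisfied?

(1,1)S 0/2 not
(1,2)N 1/2 satisfied
(1,3)N 1/1 satisfied
(1,5)S 1/1 satisfied
(2,1)N 1/2 satisfied
(2,5)S 2/2 satisfied
(3,1)N 2/3 satisfied
(3,2)N 3/3 satisfied
(3,3)N 3/3 satisfied
(3,4)N 1/2 satisfied
(3,5)S 2/3 satisfied
(4,1)S 0/3 not
(4,2)N 3/4 satisfied
(4,3)N 2/3 satisfied
(4,5)S 1/1 satisfied
(5,1)N 1/3 satisfied
(5,2)N 3/4 satisfied
(5,3)S 0/4 not
(5,4)N 1/2 satisfied
(6,1)S 1/3 satisfied
(6,2)N 2/3 satisfied
(6,3)N 2/4 satisfied
(6,4)N 2/4 satisfied
(6,5)S 1/2 satisfied
(7,1)S 1/1 satisfied
(7,3)S 1/2 satisfied
(7,4)S 2/3 satisfied
(7,5)S 2/2 satisfied
Unsatisfied: (1,1), (4,1), (5,3) — 3 in total.

3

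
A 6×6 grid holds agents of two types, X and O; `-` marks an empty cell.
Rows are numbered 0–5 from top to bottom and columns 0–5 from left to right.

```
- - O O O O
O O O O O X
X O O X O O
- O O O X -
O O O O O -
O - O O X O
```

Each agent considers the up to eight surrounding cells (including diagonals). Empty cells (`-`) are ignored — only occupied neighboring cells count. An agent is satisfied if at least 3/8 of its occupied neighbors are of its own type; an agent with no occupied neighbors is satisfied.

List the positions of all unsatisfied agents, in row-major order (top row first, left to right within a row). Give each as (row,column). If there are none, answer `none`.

(1,5), (2,0), (2,3), (3,4), (5,4)

(0,2)O 4/4 ok
(0,3)O 5/5 ok
(0,4)O 4/5 ok
(0,5)O 2/3 ok
(1,0)O 2/3 ok
(1,1)O 5/6 ok
(1,2)O 6/7 ok
(1,3)O 7/8 ok
(1,4)O 6/8 ok
(1,5)X 0/5 unhappy
(2,0)X 0/4 unhappy
(2,1)O 6/7 ok
(2,2)O 7/8 ok
(2,3)X 1/8 unhappy
(2,4)O 4/7 ok
(2,5)O 2/4 ok
(3,1)O 6/7 ok
(3,2)O 7/8 ok
(3,3)O 6/8 ok
(3,4)X 1/6 unhappy
(4,0)O 3/3 ok
(4,1)O 6/6 ok
(4,2)O 7/7 ok
(4,3)O 6/8 ok
(4,4)O 4/6 ok
(5,0)O 2/2 ok
(5,2)O 4/4 ok
(5,3)O 4/5 ok
(5,4)X 0/4 unhappy
(5,5)O 1/2 ok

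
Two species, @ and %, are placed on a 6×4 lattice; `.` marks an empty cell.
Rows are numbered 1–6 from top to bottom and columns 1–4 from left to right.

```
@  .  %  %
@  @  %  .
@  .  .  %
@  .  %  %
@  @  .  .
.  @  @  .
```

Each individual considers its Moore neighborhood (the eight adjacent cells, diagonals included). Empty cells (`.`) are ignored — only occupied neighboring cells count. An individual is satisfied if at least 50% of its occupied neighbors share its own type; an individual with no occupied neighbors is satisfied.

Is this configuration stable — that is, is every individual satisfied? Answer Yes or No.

Row 1: (1,1)@ 2/2 satisfied · (1,3)% 2/3 satisfied · (1,4)% 2/2 satisfied
Row 2: (2,1)@ 3/3 satisfied · (2,2)@ 3/5 satisfied · (2,3)% 3/4 satisfied
Row 3: (3,1)@ 3/3 satisfied · (3,4)% 3/3 satisfied
Row 4: (4,1)@ 3/3 satisfied · (4,3)% 2/3 satisfied · (4,4)% 2/2 satisfied
Row 5: (5,1)@ 3/3 satisfied · (5,2)@ 4/5 satisfied
Row 6: (6,2)@ 3/3 satisfied · (6,3)@ 2/2 satisfied
All meet the threshold, so the configuration is stable.

Yes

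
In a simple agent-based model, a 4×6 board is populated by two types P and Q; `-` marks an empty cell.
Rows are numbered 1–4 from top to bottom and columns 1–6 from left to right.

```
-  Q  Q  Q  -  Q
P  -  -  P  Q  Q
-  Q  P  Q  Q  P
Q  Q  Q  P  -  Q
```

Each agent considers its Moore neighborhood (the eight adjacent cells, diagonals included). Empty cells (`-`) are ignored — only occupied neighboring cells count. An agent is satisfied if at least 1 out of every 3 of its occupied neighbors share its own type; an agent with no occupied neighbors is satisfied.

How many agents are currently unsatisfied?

Row 1: (1,2)Q 1/2 ✓ · (1,3)Q 2/3 ✓ · (1,4)Q 2/3 ✓ · (1,6)Q 2/2 ✓
Row 2: (2,1)P 0/2 ✗ · (2,4)P 1/6 ✗ · (2,5)Q 5/7 ✓ · (2,6)Q 3/4 ✓
Row 3: (3,2)Q 3/5 ✓ · (3,3)P 2/6 ✓ · (3,4)Q 3/6 ✓ · (3,5)Q 4/7 ✓ · (3,6)P 0/4 ✗
Row 4: (4,1)Q 2/2 ✓ · (4,2)Q 3/4 ✓ · (4,3)Q 3/5 ✓ · (4,4)P 1/4 ✗ · (4,6)Q 1/2 ✓
Unsatisfied: (2,1), (2,4), (3,6), (4,4) — 4 in total.

4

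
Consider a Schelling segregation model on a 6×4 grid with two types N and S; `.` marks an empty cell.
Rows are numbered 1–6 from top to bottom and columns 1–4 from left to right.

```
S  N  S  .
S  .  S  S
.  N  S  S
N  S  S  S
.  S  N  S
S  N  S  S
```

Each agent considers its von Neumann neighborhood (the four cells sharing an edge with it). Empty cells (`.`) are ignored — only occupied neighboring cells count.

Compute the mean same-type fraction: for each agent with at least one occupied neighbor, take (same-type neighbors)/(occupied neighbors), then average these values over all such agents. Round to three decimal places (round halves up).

0.517

Row 1: (1,1)S 1/2 · (1,2)N 0/2 · (1,3)S 1/2
Row 2: (2,1)S 1/1 · (2,3)S 3/3 · (2,4)S 2/2
Row 3: (3,2)N 0/2 · (3,3)S 3/4 · (3,4)S 3/3
Row 4: (4,1)N 0/1 · (4,2)S 2/4 · (4,3)S 3/4 · (4,4)S 3/3
Row 5: (5,2)S 1/3 · (5,3)N 0/4 · (5,4)S 2/3
Row 6: (6,1)S 0/1 · (6,2)N 0/3 · (6,3)S 1/3 · (6,4)S 2/2
Sum over 20 agents: 1/2 + 0/2 + 1/2 + 1/1 + 3/3 + 2/2 + 0/2 + 3/4 + 3/3 + 0/1 + 2/4 + 3/4 + 3/3 + 1/3 + 0/4 + 2/3 + 0/1 + 0/3 + 1/3 + 2/2 = 31/3; mean = 31/3 ÷ 20 = 31/60 = 0.516666… → 0.517.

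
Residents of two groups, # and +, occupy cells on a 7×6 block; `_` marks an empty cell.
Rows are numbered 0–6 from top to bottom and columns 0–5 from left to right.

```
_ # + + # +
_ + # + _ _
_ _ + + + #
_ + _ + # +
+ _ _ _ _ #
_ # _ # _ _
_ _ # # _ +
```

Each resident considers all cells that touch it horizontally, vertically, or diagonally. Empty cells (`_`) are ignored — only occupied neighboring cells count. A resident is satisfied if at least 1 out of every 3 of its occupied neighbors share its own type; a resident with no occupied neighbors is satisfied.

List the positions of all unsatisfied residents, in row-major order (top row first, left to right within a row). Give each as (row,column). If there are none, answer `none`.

(0,1)# 1/3 satisfied
(0,2)+ 3/5 satisfied
(0,3)+ 2/4 satisfied
(0,4)# 0/3 not
(0,5)+ 0/1 not
(1,1)+ 2/4 satisfied
(1,2)# 1/7 not
(1,3)+ 5/7 satisfied
(2,2)+ 5/6 satisfied
(2,3)+ 4/6 satisfied
(2,4)+ 4/6 satisfied
(2,5)# 1/3 satisfied
(3,1)+ 2/2 satisfied
(3,3)+ 3/4 satisfied
(3,4)# 2/6 satisfied
(3,5)+ 1/4 not
(4,0)+ 1/2 satisfied
(4,5)# 1/2 satisfied
(5,1)# 1/2 satisfied
(5,3)# 2/2 satisfied
(6,2)# 3/3 satisfied
(6,3)# 2/2 satisfied
(6,5)+ 0/0 satisfied

(0,4), (0,5), (1,2), (3,5)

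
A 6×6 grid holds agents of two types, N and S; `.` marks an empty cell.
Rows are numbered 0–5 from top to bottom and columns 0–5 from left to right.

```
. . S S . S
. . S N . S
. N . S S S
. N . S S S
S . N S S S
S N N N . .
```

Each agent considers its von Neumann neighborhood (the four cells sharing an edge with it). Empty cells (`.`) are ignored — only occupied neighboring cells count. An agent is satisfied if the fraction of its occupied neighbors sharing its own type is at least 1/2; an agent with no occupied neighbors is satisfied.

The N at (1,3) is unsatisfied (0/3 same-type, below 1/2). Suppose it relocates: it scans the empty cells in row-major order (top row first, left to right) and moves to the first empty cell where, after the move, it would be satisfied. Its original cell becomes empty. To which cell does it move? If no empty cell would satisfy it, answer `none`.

(0,0)

Vacating (1,3). Empty cells in order:
  (0,0): 0/0 same-type → satisfied — stop here.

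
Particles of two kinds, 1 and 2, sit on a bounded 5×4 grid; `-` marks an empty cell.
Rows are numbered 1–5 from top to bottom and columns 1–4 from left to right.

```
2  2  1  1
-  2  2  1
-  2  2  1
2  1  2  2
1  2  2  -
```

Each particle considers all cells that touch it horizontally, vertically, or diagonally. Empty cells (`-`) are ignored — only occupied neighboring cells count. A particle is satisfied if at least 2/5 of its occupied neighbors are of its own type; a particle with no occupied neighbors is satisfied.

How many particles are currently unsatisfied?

(1,1)2 2/2 satisfied
(1,2)2 3/4 satisfied
(1,3)1 2/5 satisfied
(1,4)1 2/3 satisfied
(2,2)2 5/6 satisfied
(2,3)2 4/8 satisfied
(2,4)1 3/5 satisfied
(3,2)2 5/6 satisfied
(3,3)2 5/8 satisfied
(3,4)1 1/5 not
(4,1)2 2/4 satisfied
(4,2)1 1/7 not
(4,3)2 5/7 satisfied
(4,4)2 3/4 satisfied
(5,1)1 1/3 not
(5,2)2 3/5 satisfied
(5,3)2 3/4 satisfied
Unsatisfied: (3,4), (4,2), (5,1) — 3 in total.

3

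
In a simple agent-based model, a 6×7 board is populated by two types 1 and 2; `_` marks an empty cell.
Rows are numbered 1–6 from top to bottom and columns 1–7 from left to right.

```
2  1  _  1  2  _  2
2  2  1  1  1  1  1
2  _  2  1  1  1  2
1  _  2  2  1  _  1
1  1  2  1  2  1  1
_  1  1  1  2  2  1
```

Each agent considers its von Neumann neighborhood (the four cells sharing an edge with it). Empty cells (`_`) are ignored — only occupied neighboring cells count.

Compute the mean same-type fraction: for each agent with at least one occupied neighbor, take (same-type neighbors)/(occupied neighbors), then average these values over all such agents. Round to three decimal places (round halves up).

0.525

(1,1)2 1/2
(1,2)1 0/2
(1,4)1 1/2
(1,5)2 0/2
(1,7)2 0/1
(2,1)2 3/3
(2,2)2 1/3
(2,3)1 1/3
(2,4)1 4/4
(2,5)1 3/4
(2,6)1 3/3
(2,7)1 1/3
(3,1)2 1/2
(3,3)2 1/3
(3,4)1 2/4
(3,5)1 4/4
(3,6)1 2/3
(3,7)2 0/3
(4,1)1 1/2
(4,3)2 3/3
(4,4)2 1/4
(4,5)1 1/3
(4,7)1 1/2
(5,1)1 2/2
(5,2)1 2/3
(5,3)2 1/4
(5,4)1 1/4
(5,5)2 1/4
(5,6)1 1/3
(5,7)1 3/3
(6,2)1 2/2
(6,3)1 2/3
(6,4)1 2/3
(6,5)2 2/3
(6,6)2 1/3
(6,7)1 1/2
Sum over 36 agents: 1/2 + 0/2 + 1/2 + 0/2 + 0/1 + 3/3 + 1/3 + 1/3 + 4/4 + 3/4 + 3/3 + 1/3 + 1/2 + 1/3 + 2/4 + 4/4 + 2/3 + 0/3 + 1/2 + 3/3 + 1/4 + 1/3 + 1/2 + 2/2 + 2/3 + 1/4 + 1/4 + 1/4 + 1/3 + 3/3 + 2/2 + 2/3 + 2/3 + 2/3 + 1/3 + 1/2 = 227/12; mean = 227/12 ÷ 36 = 227/432 = 0.525462… → 0.525.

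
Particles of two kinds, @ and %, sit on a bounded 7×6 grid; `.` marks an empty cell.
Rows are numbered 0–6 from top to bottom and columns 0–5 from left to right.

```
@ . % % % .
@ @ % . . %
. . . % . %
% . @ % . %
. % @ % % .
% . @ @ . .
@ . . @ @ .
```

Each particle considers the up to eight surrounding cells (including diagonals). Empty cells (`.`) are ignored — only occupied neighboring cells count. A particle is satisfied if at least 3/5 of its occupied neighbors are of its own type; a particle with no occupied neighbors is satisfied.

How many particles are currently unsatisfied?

7

(0,0)@ 2/2 ok
(0,2)% 2/3 ok
(0,3)% 3/3 ok
(0,4)% 2/2 ok
(1,0)@ 2/2 ok
(1,1)@ 2/4 unhappy
(1,2)% 3/4 ok
(1,5)% 2/2 ok
(2,3)% 2/3 ok
(2,5)% 2/2 ok
(3,0)% 1/1 ok
(3,2)@ 1/5 unhappy
(3,3)% 3/5 ok
(3,5)% 2/2 ok
(4,1)% 2/5 unhappy
(4,2)@ 3/6 unhappy
(4,3)% 2/6 unhappy
(4,4)% 3/4 ok
(5,0)% 1/2 unhappy
(5,2)@ 3/5 ok
(5,3)@ 4/6 ok
(6,0)@ 0/1 unhappy
(6,3)@ 3/3 ok
(6,4)@ 2/2 ok
Unsatisfied: (1,1), (3,2), (4,1), (4,2), (4,3), (5,0), (6,0) — 7 in total.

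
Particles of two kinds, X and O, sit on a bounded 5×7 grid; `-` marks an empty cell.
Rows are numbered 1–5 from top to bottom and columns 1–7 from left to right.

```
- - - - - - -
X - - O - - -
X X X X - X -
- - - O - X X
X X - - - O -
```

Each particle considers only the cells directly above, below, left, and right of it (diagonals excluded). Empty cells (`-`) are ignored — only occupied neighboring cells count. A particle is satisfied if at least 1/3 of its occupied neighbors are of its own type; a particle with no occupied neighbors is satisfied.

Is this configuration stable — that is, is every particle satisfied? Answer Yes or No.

Row 2: (2,1)X 1/1 ✓ · (2,4)O 0/1 ✗
Row 3: (3,1)X 2/2 ✓ · (3,2)X 2/2 ✓ · (3,3)X 2/2 ✓ · (3,4)X 1/3 ✓ · (3,6)X 1/1 ✓
Row 4: (4,4)O 0/1 ✗ · (4,6)X 2/3 ✓ · (4,7)X 1/1 ✓
Row 5: (5,1)X 1/1 ✓ · (5,2)X 1/1 ✓ · (5,6)O 0/1 ✗
For instance (2,4) has only 0/1 same-type neighbors, below 1/3.

No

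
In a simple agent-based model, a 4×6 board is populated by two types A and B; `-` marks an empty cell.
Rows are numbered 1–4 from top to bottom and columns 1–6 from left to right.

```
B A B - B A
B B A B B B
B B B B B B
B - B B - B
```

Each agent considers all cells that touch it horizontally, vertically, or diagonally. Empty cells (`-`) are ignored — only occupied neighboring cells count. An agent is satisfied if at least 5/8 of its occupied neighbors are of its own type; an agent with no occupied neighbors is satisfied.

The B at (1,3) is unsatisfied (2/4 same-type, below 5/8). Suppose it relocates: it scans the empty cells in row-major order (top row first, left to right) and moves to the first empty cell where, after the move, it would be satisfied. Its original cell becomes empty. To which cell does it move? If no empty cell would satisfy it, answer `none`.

Vacating (1,3). Empty cells in order:
  (1,4): 3/4 same-type → satisfied — stop here.

(1,4)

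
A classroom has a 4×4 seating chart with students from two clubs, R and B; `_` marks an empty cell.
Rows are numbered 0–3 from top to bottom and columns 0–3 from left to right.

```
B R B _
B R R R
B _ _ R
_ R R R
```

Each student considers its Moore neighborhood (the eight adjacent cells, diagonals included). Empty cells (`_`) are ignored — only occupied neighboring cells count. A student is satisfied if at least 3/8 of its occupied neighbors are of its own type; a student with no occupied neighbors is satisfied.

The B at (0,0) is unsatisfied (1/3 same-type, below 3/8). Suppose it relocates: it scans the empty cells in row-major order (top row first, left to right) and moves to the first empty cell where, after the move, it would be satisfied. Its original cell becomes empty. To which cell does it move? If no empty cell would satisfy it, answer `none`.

(3,0)

Vacating (0,0). Empty cells in order:
  (0,3): 1/3 same-type → still unsatisfied.
  (2,1): 2/6 same-type → still unsatisfied.
  (2,2): 0/7 same-type → still unsatisfied.
  (3,0): 1/2 same-type → satisfied — stop here.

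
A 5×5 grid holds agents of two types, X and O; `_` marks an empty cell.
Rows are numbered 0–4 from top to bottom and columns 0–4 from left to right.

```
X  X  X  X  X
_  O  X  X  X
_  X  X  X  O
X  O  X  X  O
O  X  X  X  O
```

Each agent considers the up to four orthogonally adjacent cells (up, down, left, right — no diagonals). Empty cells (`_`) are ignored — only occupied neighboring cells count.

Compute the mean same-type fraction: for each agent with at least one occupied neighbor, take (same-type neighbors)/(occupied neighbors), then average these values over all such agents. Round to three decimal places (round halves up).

(0,0)X 1/1
(0,1)X 2/3
(0,2)X 3/3
(0,3)X 3/3
(0,4)X 2/2
(1,1)O 0/3
(1,2)X 3/4
(1,3)X 4/4
(1,4)X 2/3
(2,1)X 1/3
(2,2)X 4/4
(2,3)X 3/4
(2,4)O 1/3
(3,0)X 0/2
(3,1)O 0/4
(3,2)X 3/4
(3,3)X 3/4
(3,4)O 2/3
(4,0)O 0/2
(4,1)X 1/3
(4,2)X 3/3
(4,3)X 2/3
(4,4)O 1/2
Sum over 23 agents: 1/1 + 2/3 + 3/3 + 3/3 + 2/2 + 0/3 + 3/4 + 4/4 + 2/3 + 1/3 + 4/4 + 3/4 + 1/3 + 0/2 + 0/4 + 3/4 + 3/4 + 2/3 + 0/2 + 1/3 + 3/3 + 2/3 + 1/2 = 85/6; mean = 85/6 ÷ 23 = 85/138 = 0.615942… → 0.616.

0.616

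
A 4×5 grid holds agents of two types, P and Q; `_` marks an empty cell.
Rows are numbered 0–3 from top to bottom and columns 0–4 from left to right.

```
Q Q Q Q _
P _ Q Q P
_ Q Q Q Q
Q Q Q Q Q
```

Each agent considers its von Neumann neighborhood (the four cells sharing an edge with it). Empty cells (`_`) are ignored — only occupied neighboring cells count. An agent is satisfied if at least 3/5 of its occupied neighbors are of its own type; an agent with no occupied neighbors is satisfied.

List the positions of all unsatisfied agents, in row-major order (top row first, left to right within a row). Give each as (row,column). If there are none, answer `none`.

(0,0), (1,0), (1,4)

(0,0)Q 1/2 unhappy
(0,1)Q 2/2 ok
(0,2)Q 3/3 ok
(0,3)Q 2/2 ok
(1,0)P 0/1 unhappy
(1,2)Q 3/3 ok
(1,3)Q 3/4 ok
(1,4)P 0/2 unhappy
(2,1)Q 2/2 ok
(2,2)Q 4/4 ok
(2,3)Q 4/4 ok
(2,4)Q 2/3 ok
(3,0)Q 1/1 ok
(3,1)Q 3/3 ok
(3,2)Q 3/3 ok
(3,3)Q 3/3 ok
(3,4)Q 2/2 ok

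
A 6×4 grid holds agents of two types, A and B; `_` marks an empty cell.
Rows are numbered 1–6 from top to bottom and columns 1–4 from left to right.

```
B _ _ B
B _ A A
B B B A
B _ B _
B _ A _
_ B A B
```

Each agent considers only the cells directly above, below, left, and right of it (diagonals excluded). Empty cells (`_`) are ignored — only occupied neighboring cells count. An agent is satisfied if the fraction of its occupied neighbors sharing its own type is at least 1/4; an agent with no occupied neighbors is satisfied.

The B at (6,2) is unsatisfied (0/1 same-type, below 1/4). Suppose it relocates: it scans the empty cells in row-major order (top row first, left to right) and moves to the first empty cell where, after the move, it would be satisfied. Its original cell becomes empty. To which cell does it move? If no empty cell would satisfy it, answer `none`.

(1,2)

Vacating (6,2). Empty cells in order:
  (1,2): 1/1 same-type → satisfied — stop here.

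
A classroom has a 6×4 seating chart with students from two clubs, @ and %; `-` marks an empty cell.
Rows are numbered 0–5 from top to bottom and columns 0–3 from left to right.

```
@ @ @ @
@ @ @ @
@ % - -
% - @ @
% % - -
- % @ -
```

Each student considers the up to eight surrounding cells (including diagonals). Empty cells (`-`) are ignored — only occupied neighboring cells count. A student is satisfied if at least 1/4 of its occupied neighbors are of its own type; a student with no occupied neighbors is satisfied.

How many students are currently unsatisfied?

2

(0,0)@ 3/3 ok
(0,1)@ 5/5 ok
(0,2)@ 5/5 ok
(0,3)@ 3/3 ok
(1,0)@ 4/5 ok
(1,1)@ 6/7 ok
(1,2)@ 5/6 ok
(1,3)@ 3/3 ok
(2,0)@ 2/4 ok
(2,1)% 1/6 unhappy
(3,0)% 3/4 ok
(3,2)@ 1/3 ok
(3,3)@ 1/1 ok
(4,0)% 3/3 ok
(4,1)% 3/5 ok
(5,1)% 2/3 ok
(5,2)@ 0/2 unhappy
Unsatisfied: (2,1), (5,2) — 2 in total.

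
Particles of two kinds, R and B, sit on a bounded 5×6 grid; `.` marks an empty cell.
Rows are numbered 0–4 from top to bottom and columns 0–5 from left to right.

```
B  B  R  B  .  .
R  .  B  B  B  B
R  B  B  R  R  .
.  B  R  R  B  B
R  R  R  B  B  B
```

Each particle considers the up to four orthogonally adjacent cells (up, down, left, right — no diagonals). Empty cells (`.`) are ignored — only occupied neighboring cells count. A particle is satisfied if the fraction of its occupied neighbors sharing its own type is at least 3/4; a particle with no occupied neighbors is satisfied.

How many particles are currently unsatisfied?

Row 0: (0,0)B 1/2 ✗ · (0,1)B 1/2 ✗ · (0,2)R 0/3 ✗ · (0,3)B 1/2 ✗
Row 1: (1,0)R 1/2 ✗ · (1,2)B 2/3 ✗ · (1,3)B 3/4 ✓ · (1,4)B 2/3 ✗ · (1,5)B 1/1 ✓
Row 2: (2,0)R 1/2 ✗ · (2,1)B 2/3 ✗ · (2,2)B 2/4 ✗ · (2,3)R 2/4 ✗ · (2,4)R 1/3 ✗
Row 3: (3,1)B 1/3 ✗ · (3,2)R 2/4 ✗ · (3,3)R 2/4 ✗ · (3,4)B 2/4 ✗ · (3,5)B 2/2 ✓
Row 4: (4,0)R 1/1 ✓ · (4,1)R 2/3 ✗ · (4,2)R 2/3 ✗ · (4,3)B 1/3 ✗ · (4,4)B 3/3 ✓ · (4,5)B 2/2 ✓
Unsatisfied: (0,0), (0,1), (0,2), (0,3), (1,0), (1,2), (1,4), (2,0), (2,1), (2,2), (2,3), (2,4), (3,1), (3,2), (3,3), (3,4), (4,1), (4,2), (4,3) — 19 in total.

19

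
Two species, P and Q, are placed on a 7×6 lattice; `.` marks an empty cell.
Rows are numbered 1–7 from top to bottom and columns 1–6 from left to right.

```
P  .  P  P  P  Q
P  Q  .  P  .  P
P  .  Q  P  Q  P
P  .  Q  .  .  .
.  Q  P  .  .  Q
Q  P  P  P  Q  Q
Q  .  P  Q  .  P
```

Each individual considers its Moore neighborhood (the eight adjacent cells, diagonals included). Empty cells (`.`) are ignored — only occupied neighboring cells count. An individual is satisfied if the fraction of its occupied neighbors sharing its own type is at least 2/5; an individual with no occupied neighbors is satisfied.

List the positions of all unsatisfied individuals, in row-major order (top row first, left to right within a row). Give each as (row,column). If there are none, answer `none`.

Row 1: (1,1)P 1/2 ✓ · (1,3)P 2/3 ✓ · (1,4)P 3/3 ✓ · (1,5)P 3/4 ✓ · (1,6)Q 0/2 ✗
Row 2: (2,1)P 2/3 ✓ · (2,2)Q 1/5 ✗ · (2,4)P 4/6 ✓ · (2,6)P 2/4 ✓
Row 3: (3,1)P 2/3 ✓ · (3,3)Q 2/4 ✓ · (3,4)P 1/4 ✗ · (3,5)Q 0/4 ✗ · (3,6)P 1/2 ✓
Row 4: (4,1)P 1/2 ✓ · (4,3)Q 2/4 ✓
Row 5: (5,2)Q 2/6 ✗ · (5,3)P 3/5 ✓ · (5,6)Q 2/2 ✓
Row 6: (6,1)Q 2/3 ✓ · (6,2)P 3/6 ✓ · (6,3)P 4/6 ✓ · (6,4)P 3/5 ✓ · (6,5)Q 3/5 ✓ · (6,6)Q 2/3 ✓
Row 7: (7,1)Q 1/2 ✓ · (7,3)P 3/4 ✓ · (7,4)Q 1/4 ✗ · (7,6)P 0/2 ✗

(1,6), (2,2), (3,4), (3,5), (5,2), (7,4), (7,6)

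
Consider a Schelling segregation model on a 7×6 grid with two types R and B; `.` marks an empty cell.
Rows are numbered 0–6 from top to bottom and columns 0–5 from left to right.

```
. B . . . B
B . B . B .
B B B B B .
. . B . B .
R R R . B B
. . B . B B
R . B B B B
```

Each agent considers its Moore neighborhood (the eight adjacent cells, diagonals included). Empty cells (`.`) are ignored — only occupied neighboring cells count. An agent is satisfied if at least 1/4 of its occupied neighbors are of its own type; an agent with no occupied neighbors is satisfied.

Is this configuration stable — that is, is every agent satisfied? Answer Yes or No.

Row 0: (0,1)B 2/2 satisfied · (0,5)B 1/1 satisfied
Row 1: (1,0)B 3/3 satisfied · (1,2)B 4/4 satisfied · (1,4)B 3/3 satisfied
Row 2: (2,0)B 2/2 satisfied · (2,1)B 5/5 satisfied · (2,2)B 4/4 satisfied · (2,3)B 6/6 satisfied · (2,4)B 3/3 satisfied
Row 3: (3,2)B 3/5 satisfied · (3,4)B 4/4 satisfied
Row 4: (4,0)R 1/1 satisfied · (4,1)R 2/4 satisfied · (4,2)R 1/3 satisfied · (4,4)B 4/4 satisfied · (4,5)B 4/4 satisfied
Row 5: (5,2)B 2/4 satisfied · (5,4)B 6/6 satisfied · (5,5)B 5/5 satisfied
Row 6: (6,0)R 0/0 satisfied · (6,2)B 2/2 satisfied · (6,3)B 4/4 satisfied · (6,4)B 4/4 satisfied · (6,5)B 3/3 satisfied
All meet the threshold, so the configuration is stable.

Yes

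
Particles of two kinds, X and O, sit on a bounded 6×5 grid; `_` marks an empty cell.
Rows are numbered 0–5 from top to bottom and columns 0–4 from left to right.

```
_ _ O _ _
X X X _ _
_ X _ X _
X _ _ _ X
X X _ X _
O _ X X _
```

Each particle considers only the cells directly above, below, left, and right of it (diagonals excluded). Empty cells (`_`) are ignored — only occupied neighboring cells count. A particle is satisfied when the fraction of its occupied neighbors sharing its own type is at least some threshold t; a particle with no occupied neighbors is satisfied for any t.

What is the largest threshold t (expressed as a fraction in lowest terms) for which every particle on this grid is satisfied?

Row 0: (0,2)O 0/1
Row 1: (1,0)X 1/1 · (1,1)X 3/3 · (1,2)X 1/2
Row 2: (2,1)X 1/1 · (2,3)X — no occupied neighbors
Row 3: (3,0)X 1/1 · (3,4)X — no occupied neighbors
Row 4: (4,0)X 2/3 · (4,1)X 1/1 · (4,3)X 1/1
Row 5: (5,0)O 0/1 · (5,2)X 1/1 · (5,3)X 2/2
The smallest same-type fraction is 0/1 at (0,2), which reduces to 0/1. Any threshold above that leaves this particle unsatisfied.

0/1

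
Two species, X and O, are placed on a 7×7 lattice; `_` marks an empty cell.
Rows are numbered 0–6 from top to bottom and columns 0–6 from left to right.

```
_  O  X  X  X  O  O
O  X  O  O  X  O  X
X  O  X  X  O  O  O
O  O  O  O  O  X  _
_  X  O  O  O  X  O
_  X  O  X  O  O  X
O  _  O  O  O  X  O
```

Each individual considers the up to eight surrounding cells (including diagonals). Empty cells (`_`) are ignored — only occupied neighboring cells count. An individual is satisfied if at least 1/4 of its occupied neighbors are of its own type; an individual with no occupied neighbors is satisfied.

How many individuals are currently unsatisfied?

Row 0: (0,1)O 2/4 satisfied · (0,2)X 2/5 satisfied · (0,3)X 3/5 satisfied · (0,4)X 2/5 satisfied · (0,5)O 2/5 satisfied · (0,6)O 2/3 satisfied
Row 1: (1,0)O 2/4 satisfied · (1,1)X 3/7 satisfied · (1,2)O 3/8 satisfied · (1,3)O 2/8 satisfied · (1,4)X 3/8 satisfied · (1,5)O 5/8 satisfied · (1,6)X 0/5 not
Row 2: (2,0)X 1/5 not · (2,1)O 5/8 satisfied · (2,2)X 2/8 satisfied · (2,3)X 2/8 satisfied · (2,4)O 5/8 satisfied · (2,5)O 4/7 satisfied · (2,6)O 2/4 satisfied
Row 3: (3,0)O 2/4 satisfied · (3,1)O 4/7 satisfied · (3,2)O 5/8 satisfied · (3,3)O 6/8 satisfied · (3,4)O 5/8 satisfied · (3,5)X 1/7 not
Row 4: (4,1)X 1/6 not · (4,2)O 5/8 satisfied · (4,3)O 7/8 satisfied · (4,4)O 5/8 satisfied · (4,5)X 2/7 satisfied · (4,6)O 1/4 satisfied
Row 5: (5,1)X 1/5 not · (5,2)O 4/7 satisfied · (5,3)X 0/8 not · (5,4)O 5/8 satisfied · (5,5)O 5/8 satisfied · (5,6)X 2/5 satisfied
Row 6: (6,0)O 0/1 not · (6,2)O 2/4 satisfied · (6,3)O 4/5 satisfied · (6,4)O 3/5 satisfied · (6,5)X 1/5 not · (6,6)O 1/3 satisfied
Unsatisfied: (1,6), (2,0), (3,5), (4,1), (5,1), (5,3), (6,0), (6,5) — 8 in total.

8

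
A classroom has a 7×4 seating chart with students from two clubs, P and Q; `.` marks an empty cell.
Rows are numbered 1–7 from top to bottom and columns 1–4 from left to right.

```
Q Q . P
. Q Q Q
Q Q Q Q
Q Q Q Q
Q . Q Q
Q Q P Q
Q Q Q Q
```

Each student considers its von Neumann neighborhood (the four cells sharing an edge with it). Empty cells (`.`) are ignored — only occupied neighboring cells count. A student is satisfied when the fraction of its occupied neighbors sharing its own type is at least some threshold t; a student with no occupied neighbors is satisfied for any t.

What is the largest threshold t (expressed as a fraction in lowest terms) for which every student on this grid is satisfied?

0/1

Row 1: (1,1)Q 1/1 · (1,2)Q 2/2 · (1,4)P 0/1
Row 2: (2,2)Q 3/3 · (2,3)Q 3/3 · (2,4)Q 2/3
Row 3: (3,1)Q 2/2 · (3,2)Q 4/4 · (3,3)Q 4/4 · (3,4)Q 3/3
Row 4: (4,1)Q 3/3 · (4,2)Q 3/3 · (4,3)Q 4/4 · (4,4)Q 3/3
Row 5: (5,1)Q 2/2 · (5,3)Q 2/3 · (5,4)Q 3/3
Row 6: (6,1)Q 3/3 · (6,2)Q 2/3 · (6,3)P 0/4 · (6,4)Q 2/3
Row 7: (7,1)Q 2/2 · (7,2)Q 3/3 · (7,3)Q 2/3 · (7,4)Q 2/2
The smallest same-type fraction is 0/1 at (1,4), which reduces to 0/1. Any threshold above that leaves this student unsatisfied.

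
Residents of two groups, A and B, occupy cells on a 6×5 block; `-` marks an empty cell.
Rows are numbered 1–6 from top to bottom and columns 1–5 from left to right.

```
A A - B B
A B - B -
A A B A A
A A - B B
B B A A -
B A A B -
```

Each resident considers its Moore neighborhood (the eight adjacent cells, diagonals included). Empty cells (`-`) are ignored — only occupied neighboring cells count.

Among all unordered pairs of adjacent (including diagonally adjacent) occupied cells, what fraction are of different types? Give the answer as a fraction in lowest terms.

Scan each occupied cell's neighbors to the right and below (and the two forward diagonals) so each pair is counted once.
From row 1: 2 unlike of 8 pairs (running 2/8).
From row 2: 5 unlike of 9 pairs (running 7/17).
From row 3: 7 unlike of 14 pairs (running 14/31).
From row 4: 7 unlike of 10 pairs (running 21/41).
From row 5: 6 unlike of 13 pairs (running 27/54).
From row 6: 2 unlike of 3 pairs (running 29/57).
Total adjacent occupied pairs: 57; unlike-type pairs: 29.
29/57 is already in lowest terms.

29/57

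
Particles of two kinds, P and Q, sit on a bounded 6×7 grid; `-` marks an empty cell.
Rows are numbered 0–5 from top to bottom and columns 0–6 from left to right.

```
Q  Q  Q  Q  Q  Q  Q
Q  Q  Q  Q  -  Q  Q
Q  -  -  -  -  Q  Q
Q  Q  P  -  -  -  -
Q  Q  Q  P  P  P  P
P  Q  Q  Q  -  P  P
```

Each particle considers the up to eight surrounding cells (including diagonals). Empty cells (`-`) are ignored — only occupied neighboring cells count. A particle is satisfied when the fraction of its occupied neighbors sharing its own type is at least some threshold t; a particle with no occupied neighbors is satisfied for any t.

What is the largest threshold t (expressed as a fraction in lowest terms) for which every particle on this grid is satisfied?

0/1

Row 0: (0,0)Q 3/3 · (0,1)Q 5/5 · (0,2)Q 5/5 · (0,3)Q 4/4 · (0,4)Q 4/4 · (0,5)Q 4/4 · (0,6)Q 3/3
Row 1: (1,0)Q 4/4 · (1,1)Q 6/6 · (1,2)Q 5/5 · (1,3)Q 4/4 · (1,5)Q 6/6 · (1,6)Q 5/5
Row 2: (2,0)Q 4/4 · (2,5)Q 3/3 · (2,6)Q 3/3
Row 3: (3,0)Q 4/4 · (3,1)Q 5/6 · (3,2)P 1/4
Row 4: (4,0)Q 4/5 · (4,1)Q 6/8 · (4,2)Q 5/7 · (4,3)P 2/5 · (4,4)P 3/4 · (4,5)P 4/4 · (4,6)P 3/3
Row 5: (5,0)P 0/3 · (5,1)Q 4/5 · (5,2)Q 4/5 · (5,3)Q 2/4 · (5,5)P 4/4 · (5,6)P 3/3
The smallest same-type fraction is 0/3 at (5,0), which reduces to 0/1. Any threshold above that leaves this particle unsatisfied.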